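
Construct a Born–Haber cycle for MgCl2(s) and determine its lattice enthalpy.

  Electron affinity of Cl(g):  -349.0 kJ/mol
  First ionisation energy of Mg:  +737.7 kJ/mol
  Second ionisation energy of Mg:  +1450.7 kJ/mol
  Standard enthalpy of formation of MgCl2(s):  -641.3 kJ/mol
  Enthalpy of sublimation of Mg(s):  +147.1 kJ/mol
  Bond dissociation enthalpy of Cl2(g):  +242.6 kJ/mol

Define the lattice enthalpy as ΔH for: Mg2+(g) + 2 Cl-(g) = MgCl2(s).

ΔHf° = 1·ΔHsub + 1·(ΣIE) + 1·D(Cl2) + 2·EA + U
-641.3 = 1·(+147.1) + 1·(+2188.4) + 1·(+242.6) + 2·(-349.0) + U
U = -641.3 − (+1880.1) = -2521.4 kJ/mol

U = -2521.4 kJ/mol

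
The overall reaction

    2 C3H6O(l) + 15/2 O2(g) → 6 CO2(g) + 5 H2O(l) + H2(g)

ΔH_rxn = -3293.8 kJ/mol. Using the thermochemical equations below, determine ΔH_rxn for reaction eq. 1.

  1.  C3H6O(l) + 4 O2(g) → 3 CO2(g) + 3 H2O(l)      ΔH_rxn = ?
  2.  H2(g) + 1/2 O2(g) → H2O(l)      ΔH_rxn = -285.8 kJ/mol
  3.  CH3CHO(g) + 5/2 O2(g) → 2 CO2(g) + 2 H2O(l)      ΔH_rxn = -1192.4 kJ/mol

eq. 1 × 2 (scale by 2 for the 2 C3H6O(l)): contributes 2·x
eq. 2 reversed (H2(g) must end up as a product): +285.8 kJ/mol
eq. 3: not needed (CH3CHO(g) appears nowhere else).
-3293.8 = (+285.8) + 2·x
x = (-3293.8 − (+285.8)) / (2) = -1789.8 kJ/mol

ΔH_rxn = -1789.8 kJ/mol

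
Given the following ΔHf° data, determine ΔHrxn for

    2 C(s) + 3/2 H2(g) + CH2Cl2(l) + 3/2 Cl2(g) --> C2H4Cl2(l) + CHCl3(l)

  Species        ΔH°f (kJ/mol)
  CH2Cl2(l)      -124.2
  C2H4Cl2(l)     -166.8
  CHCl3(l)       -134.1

Products: 1·(-166.8) + 1·(-134.1) = -300.9
Reactants: 2·(+0.0) + 3/2·(+0.0) + 1·(-124.2) + 3/2·(+0.0) = -124.2
ΔHrxn = (-300.9) − (-124.2) = -176.7 kJ/mol

ΔHrxn = -176.7 kJ/mol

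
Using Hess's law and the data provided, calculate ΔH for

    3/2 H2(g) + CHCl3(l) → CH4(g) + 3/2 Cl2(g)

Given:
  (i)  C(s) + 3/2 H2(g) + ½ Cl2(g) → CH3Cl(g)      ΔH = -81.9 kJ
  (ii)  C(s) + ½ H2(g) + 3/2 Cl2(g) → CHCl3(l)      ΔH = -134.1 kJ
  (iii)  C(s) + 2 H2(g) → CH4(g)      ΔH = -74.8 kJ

ΔH = 59.3 kJ

(i): not needed (CH3Cl(g) appears nowhere else).
(ii) reversed (reverse to put CHCl3(l) on the reactant side): +134.1 kJ
(iii) as written (CH4(g) already on the product side): -74.8 kJ
ΔH = (-1)·(-134.1) + (1)·(-74.8) = 59.3 kJ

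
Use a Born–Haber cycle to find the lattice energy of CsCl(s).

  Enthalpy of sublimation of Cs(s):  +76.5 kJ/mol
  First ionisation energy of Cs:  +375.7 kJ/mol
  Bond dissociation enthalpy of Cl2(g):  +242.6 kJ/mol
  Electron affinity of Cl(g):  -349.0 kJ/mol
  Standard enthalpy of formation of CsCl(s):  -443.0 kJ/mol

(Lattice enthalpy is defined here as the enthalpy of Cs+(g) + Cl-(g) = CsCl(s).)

U = -667.5 kJ/mol

ΔHf° = 1·ΔHsub + 1·(ΣIE) + 1/2·D(Cl2) + 1·EA + U
-443.0 = 1·(+76.5) + 1·(+375.7) + 1/2·(+242.6) + 1·(-349.0) + U
U = -443.0 − (+224.5) = -667.5 kJ/mol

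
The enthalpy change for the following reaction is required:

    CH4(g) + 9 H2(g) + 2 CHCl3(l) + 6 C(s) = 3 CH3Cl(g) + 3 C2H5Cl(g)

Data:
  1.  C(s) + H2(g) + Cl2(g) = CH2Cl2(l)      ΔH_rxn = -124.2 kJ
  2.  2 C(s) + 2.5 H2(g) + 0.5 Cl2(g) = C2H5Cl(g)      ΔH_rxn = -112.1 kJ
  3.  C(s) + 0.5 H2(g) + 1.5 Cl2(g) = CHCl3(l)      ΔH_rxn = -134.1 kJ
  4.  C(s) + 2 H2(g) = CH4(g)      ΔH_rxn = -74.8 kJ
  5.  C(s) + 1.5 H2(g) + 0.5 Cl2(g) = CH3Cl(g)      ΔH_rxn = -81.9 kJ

eq. 1: not needed.
eq. 2 × 3: (3)·(-112.1) = -336.3 kJ
eq. 3 reversed and × 2: (-2)·(-134.1) = +268.2 kJ
eq. 4 reversed: +74.8 kJ
eq. 5 × 3: (3)·(-81.9) = -245.7 kJ
ΔH_rxn = (3)·(-112.1) + (-2)·(-134.1) + (-1)·(-74.8) + (3)·(-81.9) = -239.0 kJ

ΔH_rxn = -239.0 kJ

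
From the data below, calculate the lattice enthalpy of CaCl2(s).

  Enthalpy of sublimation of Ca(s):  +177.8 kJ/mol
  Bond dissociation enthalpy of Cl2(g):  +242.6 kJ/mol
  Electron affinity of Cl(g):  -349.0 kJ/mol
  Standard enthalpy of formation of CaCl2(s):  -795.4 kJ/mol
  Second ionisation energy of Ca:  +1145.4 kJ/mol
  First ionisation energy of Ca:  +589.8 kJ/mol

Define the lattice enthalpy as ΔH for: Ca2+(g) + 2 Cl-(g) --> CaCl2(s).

ΔHf° = 1·ΔHsub + 1·(ΣIE) + 1·D(Cl2) + 2·EA + U
-795.4 = 1·(+177.8) + 1·(+1735.2) + 1·(+242.6) + 2·(-349.0) + U
U = -795.4 − (+1457.6) = -2253.0 kJ/mol

U = -2253.0 kJ/mol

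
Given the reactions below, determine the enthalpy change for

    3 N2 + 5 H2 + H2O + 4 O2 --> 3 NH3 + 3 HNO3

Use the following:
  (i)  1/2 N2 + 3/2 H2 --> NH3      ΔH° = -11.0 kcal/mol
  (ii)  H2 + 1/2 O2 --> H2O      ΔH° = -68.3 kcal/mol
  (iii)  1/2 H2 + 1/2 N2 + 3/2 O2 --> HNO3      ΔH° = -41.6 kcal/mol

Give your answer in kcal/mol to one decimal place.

(i) × 3: (3)·(-11.0) = -33.0 kcal/mol
(ii) reversed: +68.3 kcal/mol
(iii) × 3: (3)·(-41.6) = -124.8 kcal/mol
Summing the manipulated equations, ΔH° = (-33.0) + (+68.3) + (-124.8) = -89.5 kcal/mol

ΔH° = -89.5 kcal/mol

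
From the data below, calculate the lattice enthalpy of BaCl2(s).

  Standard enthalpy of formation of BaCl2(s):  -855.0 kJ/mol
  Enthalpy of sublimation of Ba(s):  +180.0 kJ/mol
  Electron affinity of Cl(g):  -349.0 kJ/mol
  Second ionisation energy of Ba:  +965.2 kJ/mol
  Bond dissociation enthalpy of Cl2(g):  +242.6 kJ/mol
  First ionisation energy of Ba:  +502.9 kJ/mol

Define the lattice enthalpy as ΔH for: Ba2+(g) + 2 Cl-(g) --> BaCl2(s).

U = -2047.7 kJ/mol

ΔHf° = 1·ΔHsub + 1·(ΣIE) + 1·D(Cl2) + 2·EA + U
-855.0 = 1·(+180.0) + 1·(+1468.1) + 1·(+242.6) + 2·(-349.0) + U
U = -855.0 − (+1192.7) = -2047.7 kJ/mol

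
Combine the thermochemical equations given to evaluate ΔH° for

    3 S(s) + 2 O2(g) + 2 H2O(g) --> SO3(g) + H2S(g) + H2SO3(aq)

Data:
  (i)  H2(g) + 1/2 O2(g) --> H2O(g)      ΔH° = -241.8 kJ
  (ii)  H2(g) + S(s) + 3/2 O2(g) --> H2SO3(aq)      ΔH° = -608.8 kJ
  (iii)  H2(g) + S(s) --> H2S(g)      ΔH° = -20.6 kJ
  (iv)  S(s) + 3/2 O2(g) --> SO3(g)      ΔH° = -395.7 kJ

(i) reversed and × 2 (reverse to put H2O(g) on the reactant side; scale by 2 for the 2 H2O(g)): (-2)·(-241.8) = +483.6 kJ
(ii) as written (H2SO3(aq) already on the product side): -608.8 kJ
(iii) as written (H2S(g) already on the product side): -20.6 kJ
(iv) as written (SO3(g) already on the product side): -395.7 kJ
ΔH° = (-2)·(-241.8) + (1)·(-608.8) + (1)·(-20.6) + (1)·(-395.7) = -541.5 kJ

ΔH° = -541.5 kJ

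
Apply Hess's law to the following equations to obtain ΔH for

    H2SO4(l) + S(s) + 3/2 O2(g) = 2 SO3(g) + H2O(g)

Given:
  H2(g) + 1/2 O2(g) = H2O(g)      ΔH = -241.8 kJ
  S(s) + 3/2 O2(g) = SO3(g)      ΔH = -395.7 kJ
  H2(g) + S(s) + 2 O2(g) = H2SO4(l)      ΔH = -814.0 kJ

ΔH = -219.2 kJ

equation 1 as written (H2O(g) already on the product side): -241.8 kJ
equation 2 × 2 (scale by 2 for the 2 SO3(g)): (2)·(-395.7) = -791.4 kJ
equation 3 reversed (H2SO4(l) must end up as a reactant): +814.0 kJ
Summing the manipulated equations, ΔH = (-241.8) + (-791.4) + (+814.0) = -219.2 kJ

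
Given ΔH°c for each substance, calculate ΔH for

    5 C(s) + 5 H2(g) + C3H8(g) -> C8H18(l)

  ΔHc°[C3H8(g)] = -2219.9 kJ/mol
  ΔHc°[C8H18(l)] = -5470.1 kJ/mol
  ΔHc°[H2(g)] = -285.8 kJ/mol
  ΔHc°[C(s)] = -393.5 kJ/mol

ΔH = -146.3 kJ/mol

Using ΔH = Σ nΔHc°(reactants) − Σ nΔHc°(products):
= [5·(-393.5) + 5·(-285.8) + 1·(-2219.9)] − [1·(-5470.1)]
= -146.3 kJ/mol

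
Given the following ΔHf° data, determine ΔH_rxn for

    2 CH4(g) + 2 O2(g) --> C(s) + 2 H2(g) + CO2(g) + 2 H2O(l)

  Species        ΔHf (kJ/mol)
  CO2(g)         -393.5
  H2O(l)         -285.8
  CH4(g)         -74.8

ΔH_rxn = -815.5 kJ/mol

Products: 1·(+0.0) + 2·(+0.0) + 1·(-393.5) + 2·(-285.8) = -965.1
Reactants: 2·(-74.8) + 2·(+0.0) = -149.6
ΔH_rxn = (-965.1) − (-149.6) = -815.5 kJ/mol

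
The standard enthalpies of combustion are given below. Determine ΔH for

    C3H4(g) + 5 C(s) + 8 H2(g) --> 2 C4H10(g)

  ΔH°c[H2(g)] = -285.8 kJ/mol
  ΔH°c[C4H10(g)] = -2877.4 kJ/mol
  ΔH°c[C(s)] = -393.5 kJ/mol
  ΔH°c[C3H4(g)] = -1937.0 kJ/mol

With combustion enthalpies, reactants minus products:
= [1·(-1937.0) + 5·(-393.5) + 8·(-285.8)] − [2·(-2877.4)]
= -436.1 kJ/mol

ΔH = -436.1 kJ/mol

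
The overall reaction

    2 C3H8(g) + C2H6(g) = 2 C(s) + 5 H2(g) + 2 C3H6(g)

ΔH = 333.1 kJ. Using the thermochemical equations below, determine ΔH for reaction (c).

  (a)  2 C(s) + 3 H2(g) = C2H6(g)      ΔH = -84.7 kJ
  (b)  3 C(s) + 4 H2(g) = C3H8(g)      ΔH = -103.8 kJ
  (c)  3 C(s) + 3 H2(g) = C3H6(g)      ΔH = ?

(a) reversed: +84.7 kJ
(b) reversed and × 2: (-2)·(-103.8) = +207.6 kJ
(c) × 2: contributes 2·x
+333.1 = (+84.7) + (+207.6) + 2·x
x = (+333.1 − (+292.3)) / (2) = 20.4 kJ

ΔH = 20.4 kJ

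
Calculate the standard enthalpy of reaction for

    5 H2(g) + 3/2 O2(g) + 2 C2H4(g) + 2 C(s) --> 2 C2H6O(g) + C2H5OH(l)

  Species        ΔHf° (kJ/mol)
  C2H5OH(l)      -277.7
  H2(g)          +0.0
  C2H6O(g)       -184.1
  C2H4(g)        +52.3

ΔHrxn = -750.5 kJ/mol

Products: 2·(-184.1) + 1·(-277.7) = -645.9
Reactants: 5·(+0.0) + 3/2·(+0.0) + 2·(+52.3) + 2·(+0.0) = +104.6
ΔHrxn = (-645.9) − (+104.6) = -750.5 kJ/mol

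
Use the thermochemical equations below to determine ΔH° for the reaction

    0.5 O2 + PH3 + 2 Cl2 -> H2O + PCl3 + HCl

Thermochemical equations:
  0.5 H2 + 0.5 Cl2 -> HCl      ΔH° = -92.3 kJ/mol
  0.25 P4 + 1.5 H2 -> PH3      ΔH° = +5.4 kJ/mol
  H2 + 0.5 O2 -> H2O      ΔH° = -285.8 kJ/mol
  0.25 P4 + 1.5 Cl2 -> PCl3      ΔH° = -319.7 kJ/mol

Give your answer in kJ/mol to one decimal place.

ΔH° = -703.2 kJ/mol

equation 1 as written: -92.3 kJ/mol
equation 2 reversed: -5.4 kJ/mol
equation 3 as written: -285.8 kJ/mol
equation 4 as written: -319.7 kJ/mol
Since enthalpy is a state function, ΔH° = (1)·(-92.3) + (-1)·(+5.4) + (1)·(-285.8) + (1)·(-319.7) = -703.2 kJ/mol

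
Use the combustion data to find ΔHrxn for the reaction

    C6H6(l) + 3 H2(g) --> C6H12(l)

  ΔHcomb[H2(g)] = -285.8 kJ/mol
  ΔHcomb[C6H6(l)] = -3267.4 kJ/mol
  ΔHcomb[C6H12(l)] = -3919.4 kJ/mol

ΔHrxn = -205.4 kJ/mol

Using ΔH = Σ nΔHc°(reactants) − Σ nΔHc°(products):
= [1·(-3267.4) + 3·(-285.8)] − [1·(-3919.4)]
= -205.4 kJ/mol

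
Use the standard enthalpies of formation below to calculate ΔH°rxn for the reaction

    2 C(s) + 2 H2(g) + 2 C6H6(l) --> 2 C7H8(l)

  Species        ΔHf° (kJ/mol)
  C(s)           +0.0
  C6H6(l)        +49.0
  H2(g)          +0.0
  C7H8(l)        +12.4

ΔH°rxn = -73.2 kJ/mol

Products: 2·(+12.4) = +24.8
Reactants: 2·(+0.0) + 2·(+0.0) + 2·(+49.0) = +98.0
ΔH°rxn = (+24.8) − (+98.0) = -73.2 kJ/mol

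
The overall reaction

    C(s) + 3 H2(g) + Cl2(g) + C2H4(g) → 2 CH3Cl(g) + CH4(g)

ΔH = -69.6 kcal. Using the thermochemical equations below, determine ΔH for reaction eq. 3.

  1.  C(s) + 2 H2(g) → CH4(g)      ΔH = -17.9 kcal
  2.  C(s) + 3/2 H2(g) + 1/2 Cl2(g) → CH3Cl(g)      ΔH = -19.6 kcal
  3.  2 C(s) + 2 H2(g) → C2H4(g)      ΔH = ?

ΔH = 12.5 kcal

eq. 1 as written: -17.9 kcal
eq. 2 × 2: (2)·(-19.6) = -39.2 kcal
eq. 3 reversed: contributes −x
-69.6 = (-17.9) + (-39.2) − x
x = (-69.6 − (-57.1)) / (-1) = 12.5 kcal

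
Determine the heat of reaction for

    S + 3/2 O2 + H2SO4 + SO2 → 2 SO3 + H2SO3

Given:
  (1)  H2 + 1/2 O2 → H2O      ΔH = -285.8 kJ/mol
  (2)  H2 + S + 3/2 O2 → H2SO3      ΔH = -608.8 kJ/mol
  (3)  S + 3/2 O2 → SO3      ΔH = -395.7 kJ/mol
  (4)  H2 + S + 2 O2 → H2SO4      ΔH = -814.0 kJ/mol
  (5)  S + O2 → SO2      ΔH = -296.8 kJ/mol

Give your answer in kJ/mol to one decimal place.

ΔH = -289.4 kJ/mol

(1): not needed.
(2) as written: -608.8 kJ/mol
(3) × 2: (2)·(-395.7) = -791.4 kJ/mol
(4) reversed: +814.0 kJ/mol
(5) reversed: +296.8 kJ/mol
ΔH = (1)·(-608.8) + (2)·(-395.7) + (-1)·(-814.0) + (-1)·(-296.8) = -289.4 kJ/mol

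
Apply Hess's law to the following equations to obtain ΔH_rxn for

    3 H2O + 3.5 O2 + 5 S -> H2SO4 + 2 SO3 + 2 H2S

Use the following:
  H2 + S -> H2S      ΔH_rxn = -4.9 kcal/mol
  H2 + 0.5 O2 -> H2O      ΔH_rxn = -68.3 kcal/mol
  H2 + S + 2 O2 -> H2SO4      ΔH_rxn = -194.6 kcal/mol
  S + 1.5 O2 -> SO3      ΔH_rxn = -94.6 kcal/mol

ΔH_rxn = -188.7 kcal/mol

equation 1 × 2 (×2 to match 2 H2S in the target): (2)·(-4.9) = -9.8 kcal/mol
equation 2 reversed and × 3 (H2O must end up as a reactant; scale by 3 for the 3 H2O): (-3)·(-68.3) = +204.9 kcal/mol
equation 3 as written (H2SO4 already on the product side): -194.6 kcal/mol
equation 4 × 2 (×2 to match 2 SO3 in the target): (2)·(-94.6) = -189.2 kcal/mol
ΔH_rxn = (2)·(-4.9) + (-3)·(-68.3) + (1)·(-194.6) + (2)·(-94.6) = -188.7 kcal/mol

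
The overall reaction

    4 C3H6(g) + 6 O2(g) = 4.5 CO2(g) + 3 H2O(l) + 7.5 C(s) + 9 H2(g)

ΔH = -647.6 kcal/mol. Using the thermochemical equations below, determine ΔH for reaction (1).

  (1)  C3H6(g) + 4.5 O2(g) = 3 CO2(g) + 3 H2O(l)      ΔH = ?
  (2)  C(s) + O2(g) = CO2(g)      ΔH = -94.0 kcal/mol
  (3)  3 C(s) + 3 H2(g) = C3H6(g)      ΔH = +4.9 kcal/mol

ΔH = -491.9 kcal/mol

(1) as written: contributes x
(2) × 3/2: (3/2)·(-94.0) = -141.0 kcal/mol
(3) reversed and × 3: (-3)·(+4.9) = -14.7 kcal/mol
-647.6 = (-141.0) + (-14.7) + x
x = (-647.6 − (-155.7)) / (1) = -491.9 kcal/mol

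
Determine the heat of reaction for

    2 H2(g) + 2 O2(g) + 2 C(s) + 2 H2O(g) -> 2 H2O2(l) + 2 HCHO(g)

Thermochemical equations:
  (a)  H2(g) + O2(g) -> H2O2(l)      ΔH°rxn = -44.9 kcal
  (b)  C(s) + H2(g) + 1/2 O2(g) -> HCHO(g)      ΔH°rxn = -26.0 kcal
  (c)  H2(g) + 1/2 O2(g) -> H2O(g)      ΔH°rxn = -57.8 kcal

ΔH°rxn = -26.2 kcal

(a) × 2 (×2 to match 2 H2O2(l) in the target): (2)·(-44.9) = -89.8 kcal
(b) × 2 (scale by 2 for the 2 HCHO(g)): (2)·(-26.0) = -52.0 kcal
(c) reversed and × 2 (reverse to put H2O(g) on the reactant side; ×2 to match 2 H2O(g) in the target): (-2)·(-57.8) = +115.6 kcal
Since enthalpy is a state function, ΔH°rxn = (2)·(-44.9) + (2)·(-26.0) + (-2)·(-57.8) = -26.2 kcal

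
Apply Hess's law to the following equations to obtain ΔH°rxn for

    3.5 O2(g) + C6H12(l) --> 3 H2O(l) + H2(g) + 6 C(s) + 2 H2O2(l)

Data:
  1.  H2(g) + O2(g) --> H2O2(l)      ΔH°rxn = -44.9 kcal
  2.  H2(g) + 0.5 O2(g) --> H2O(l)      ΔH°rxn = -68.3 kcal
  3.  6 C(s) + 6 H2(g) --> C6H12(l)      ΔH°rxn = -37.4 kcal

ΔH°rxn = -257.3 kcal

eq. 1 × 2 (scale by 2 for the 2 H2O2(l)): (2)·(-44.9) = -89.8 kcal
eq. 2 × 3 (scale by 3 for the 3 H2O(l)): (3)·(-68.3) = -204.9 kcal
eq. 3 reversed (reverse to put C6H12(l) on the reactant side): +37.4 kcal
Since enthalpy is a state function, ΔH°rxn = (-89.8) + (-204.9) + (+37.4) = -257.3 kcal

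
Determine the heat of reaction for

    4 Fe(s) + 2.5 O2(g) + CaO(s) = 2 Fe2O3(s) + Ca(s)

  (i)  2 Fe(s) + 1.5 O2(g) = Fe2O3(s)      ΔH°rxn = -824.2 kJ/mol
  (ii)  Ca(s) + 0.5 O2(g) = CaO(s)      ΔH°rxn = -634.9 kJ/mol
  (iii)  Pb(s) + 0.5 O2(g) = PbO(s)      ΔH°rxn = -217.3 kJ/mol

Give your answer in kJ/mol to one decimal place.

ΔH°rxn = -1013.5 kJ/mol

(i) × 2: (2)·(-824.2) = -1648.4 kJ/mol
(ii) reversed: +634.9 kJ/mol
(iii): not needed.
By Hess's law, ΔH°rxn = (2)·(-824.2) + (-1)·(-634.9) = -1013.5 kJ/mol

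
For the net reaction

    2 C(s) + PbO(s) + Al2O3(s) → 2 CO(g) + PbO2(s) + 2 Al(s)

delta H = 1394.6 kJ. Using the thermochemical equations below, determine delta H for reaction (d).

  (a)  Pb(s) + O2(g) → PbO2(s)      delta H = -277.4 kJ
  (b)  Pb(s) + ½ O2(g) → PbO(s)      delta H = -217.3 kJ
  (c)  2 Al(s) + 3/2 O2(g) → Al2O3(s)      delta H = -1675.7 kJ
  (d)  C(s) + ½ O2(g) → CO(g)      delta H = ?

delta H = -110.5 kJ

(a) as written (PbO2(s) already on the product side): -277.4 kJ
(b) reversed (PbO(s) must end up as a reactant): +217.3 kJ
(c) reversed (reverse to put Al2O3(s) on the reactant side): +1675.7 kJ
(d) × 2 (×2 to match 2 CO(g) in the target): contributes 2·x
+1394.6 = (-277.4) + (+217.3) + (+1675.7) + 2·x
x = (+1394.6 − (+1615.6)) / (2) = -110.5 kJ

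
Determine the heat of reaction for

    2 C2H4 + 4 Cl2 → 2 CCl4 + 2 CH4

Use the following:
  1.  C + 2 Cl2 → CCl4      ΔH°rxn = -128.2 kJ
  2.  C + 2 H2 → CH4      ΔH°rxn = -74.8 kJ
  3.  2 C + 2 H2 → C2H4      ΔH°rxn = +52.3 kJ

ΔH°rxn = -510.6 kJ

eq. 1 × 2 (scale by 2 for the 2 CCl4): (2)·(-128.2) = -256.4 kJ
eq. 2 × 2 (×2 to match 2 CH4 in the target): (2)·(-74.8) = -149.6 kJ
eq. 3 reversed and × 2 (reverse to put C2H4 on the reactant side; scale by 2 for the 2 C2H4): (-2)·(+52.3) = -104.6 kJ
ΔH°rxn = (2)·(-128.2) + (2)·(-74.8) + (-2)·(+52.3) = -510.6 kJ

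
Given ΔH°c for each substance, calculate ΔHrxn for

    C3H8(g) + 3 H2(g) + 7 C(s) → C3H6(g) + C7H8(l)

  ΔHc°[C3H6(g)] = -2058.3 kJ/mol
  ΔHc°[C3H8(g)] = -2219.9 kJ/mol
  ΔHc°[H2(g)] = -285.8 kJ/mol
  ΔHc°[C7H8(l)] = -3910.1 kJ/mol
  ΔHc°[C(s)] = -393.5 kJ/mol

With combustion enthalpies, reactants minus products:
= [1·(-2219.9) + 3·(-285.8) + 7·(-393.5)] − [1·(-2058.3) + 1·(-3910.1)]
= 136.6 kJ/mol

ΔHrxn = 136.6 kJ/mol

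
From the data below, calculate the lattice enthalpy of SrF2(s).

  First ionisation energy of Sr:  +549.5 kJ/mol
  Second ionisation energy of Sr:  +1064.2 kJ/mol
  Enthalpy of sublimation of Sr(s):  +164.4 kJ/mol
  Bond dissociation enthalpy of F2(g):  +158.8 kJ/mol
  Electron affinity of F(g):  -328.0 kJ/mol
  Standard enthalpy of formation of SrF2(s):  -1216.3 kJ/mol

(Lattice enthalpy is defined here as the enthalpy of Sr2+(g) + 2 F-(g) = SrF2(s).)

ΔHf° = 1·ΔHsub + 1·(ΣIE) + 1·D(F2) + 2·EA + U
-1216.3 = 1·(+164.4) + 1·(+1613.7) + 1·(+158.8) + 2·(-328.0) + U
U = -1216.3 − (+1280.9) = -2497.2 kJ/mol

U = -2497.2 kJ/mol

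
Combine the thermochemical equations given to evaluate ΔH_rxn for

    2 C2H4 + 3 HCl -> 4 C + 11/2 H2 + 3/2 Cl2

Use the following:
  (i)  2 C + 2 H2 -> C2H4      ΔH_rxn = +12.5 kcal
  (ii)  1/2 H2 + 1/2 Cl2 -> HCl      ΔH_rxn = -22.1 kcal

ΔH_rxn = 41.3 kcal

(i) reversed and × 2 (reverse to put C2H4 on the reactant side; ×2 to match 2 C2H4 in the target): (-2)·(+12.5) = -25.0 kcal
(ii) reversed and × 3 (reverse to put HCl on the reactant side; scale by 3 for the 3 HCl): (-3)·(-22.1) = +66.3 kcal
Since enthalpy is a state function, ΔH_rxn = (-25.0) + (+66.3) = 41.3 kcal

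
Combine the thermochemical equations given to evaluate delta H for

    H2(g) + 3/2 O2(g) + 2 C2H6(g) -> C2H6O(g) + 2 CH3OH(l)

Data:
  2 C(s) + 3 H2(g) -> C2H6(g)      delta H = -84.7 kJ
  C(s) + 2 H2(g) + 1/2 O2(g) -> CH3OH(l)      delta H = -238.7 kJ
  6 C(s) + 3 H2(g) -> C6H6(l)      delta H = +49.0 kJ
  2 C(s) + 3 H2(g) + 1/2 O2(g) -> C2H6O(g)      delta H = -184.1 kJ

equation 1 reversed and × 2 (C2H6(g) must end up as a reactant; ×2 to match 2 C2H6(g) in the target): (-2)·(-84.7) = +169.4 kJ
equation 2 × 2 (scale by 2 for the 2 CH3OH(l)): (2)·(-238.7) = -477.4 kJ
equation 3: not needed (C6H6(l) appears nowhere else).
equation 4 as written (C2H6O(g) already on the product side): -184.1 kJ
Combining the equations, delta H = (+169.4) + (-477.4) + (-184.1) = -492.1 kJ

delta H = -492.1 kJ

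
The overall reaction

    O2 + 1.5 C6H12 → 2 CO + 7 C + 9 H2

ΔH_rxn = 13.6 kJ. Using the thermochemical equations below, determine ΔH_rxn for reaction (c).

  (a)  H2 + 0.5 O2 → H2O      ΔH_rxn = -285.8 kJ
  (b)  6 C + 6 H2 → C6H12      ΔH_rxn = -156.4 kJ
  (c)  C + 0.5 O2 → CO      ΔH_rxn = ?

ΔH_rxn = -110.5 kJ

(a): not needed (H2O appears nowhere else).
(b) reversed and × 3/2 (reverse to put C6H12 on the reactant side; scale by 3/2 for the 3/2 C6H12): (-3/2)·(-156.4) = +234.6 kJ
(c) × 2 (×2 to match 2 CO in the target): contributes 2·x
+13.6 = (+234.6) + 2·x
x = (+13.6 − (+234.6)) / (2) = -110.5 kJ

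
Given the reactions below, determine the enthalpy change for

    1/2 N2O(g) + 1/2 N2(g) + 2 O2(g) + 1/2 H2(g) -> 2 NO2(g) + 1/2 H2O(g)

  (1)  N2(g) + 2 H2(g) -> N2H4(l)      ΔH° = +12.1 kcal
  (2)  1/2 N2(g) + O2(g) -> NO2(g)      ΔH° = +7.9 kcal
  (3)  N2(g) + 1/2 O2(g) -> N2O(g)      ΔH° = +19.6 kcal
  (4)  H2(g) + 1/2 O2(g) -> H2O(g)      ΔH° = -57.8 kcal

(1): not needed (N2H4(l) appears nowhere else).
(2) × 2 (×2 to match 2 NO2(g) in the target): (2)·(+7.9) = +15.8 kcal
(3) reversed and × 1/2 (N2O(g) must end up as a reactant; ×1/2 to match 1/2 N2O(g) in the target): (-1/2)·(+19.6) = -9.8 kcal
(4) × 1/2 (×1/2 to match 1/2 H2O(g) in the target): (1/2)·(-57.8) = -28.9 kcal
Combining the equations, ΔH° = (2)·(+7.9) + (-1/2)·(+19.6) + (1/2)·(-57.8) = -22.9 kcal

ΔH° = -22.9 kcal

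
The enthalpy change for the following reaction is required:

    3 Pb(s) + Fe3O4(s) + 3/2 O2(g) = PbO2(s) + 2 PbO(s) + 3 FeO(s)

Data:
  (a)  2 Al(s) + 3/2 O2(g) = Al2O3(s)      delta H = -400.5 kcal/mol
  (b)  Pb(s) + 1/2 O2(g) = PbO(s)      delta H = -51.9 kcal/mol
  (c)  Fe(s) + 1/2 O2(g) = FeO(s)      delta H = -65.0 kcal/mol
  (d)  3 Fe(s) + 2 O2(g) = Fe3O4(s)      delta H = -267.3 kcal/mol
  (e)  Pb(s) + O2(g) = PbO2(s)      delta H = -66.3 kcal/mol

(a): not needed.
(b) × 2: (2)·(-51.9) = -103.8 kcal/mol
(c) × 3: (3)·(-65.0) = -195.0 kcal/mol
(d) reversed: +267.3 kcal/mol
(e) as written: -66.3 kcal/mol
Summing the manipulated equations, delta H = (2)·(-51.9) + (3)·(-65.0) + (-1)·(-267.3) + (1)·(-66.3) = -97.8 kcal/mol

delta H = -97.8 kcal/mol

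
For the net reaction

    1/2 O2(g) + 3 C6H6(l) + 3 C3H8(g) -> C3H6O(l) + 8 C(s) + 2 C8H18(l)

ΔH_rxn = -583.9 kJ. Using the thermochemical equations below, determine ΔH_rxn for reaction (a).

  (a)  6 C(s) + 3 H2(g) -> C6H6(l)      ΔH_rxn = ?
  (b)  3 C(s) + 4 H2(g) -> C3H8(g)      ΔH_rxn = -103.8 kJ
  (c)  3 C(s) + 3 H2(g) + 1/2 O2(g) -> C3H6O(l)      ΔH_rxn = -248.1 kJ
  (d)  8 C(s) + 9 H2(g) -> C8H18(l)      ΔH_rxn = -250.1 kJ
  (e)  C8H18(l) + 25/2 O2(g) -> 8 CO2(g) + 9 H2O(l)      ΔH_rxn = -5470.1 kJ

(a) reversed and × 3 (reverse to put C6H6(l) on the reactant side; scale by 3 for the 3 C6H6(l)): contributes −3·x
(b) reversed and × 3 (C3H8(g) must end up as a reactant; scale by 3 for the 3 C3H8(g)): (-3)·(-103.8) = +311.4 kJ
(c) as written (C3H6O(l) already on the product side): -248.1 kJ
(d) × 2: (2)·(-250.1) = -500.2 kJ
(e): not needed (H2O(l) appears nowhere else).
-583.9 = (+311.4) + (-248.1) + (-500.2) − 3·x
x = (-583.9 − (-436.9)) / (-3) = 49.0 kJ

ΔH_rxn = 49.0 kJ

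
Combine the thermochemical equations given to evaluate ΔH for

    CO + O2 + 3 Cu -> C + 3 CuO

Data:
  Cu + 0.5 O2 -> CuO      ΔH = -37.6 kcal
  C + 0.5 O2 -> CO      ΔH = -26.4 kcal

equation 1 × 3 (scale by 3 for the 3 CuO): (3)·(-37.6) = -112.8 kcal
equation 2 reversed (CO must end up as a reactant): +26.4 kcal
ΔH = (-112.8) + (+26.4) = -86.4 kcal

ΔH = -86.4 kcal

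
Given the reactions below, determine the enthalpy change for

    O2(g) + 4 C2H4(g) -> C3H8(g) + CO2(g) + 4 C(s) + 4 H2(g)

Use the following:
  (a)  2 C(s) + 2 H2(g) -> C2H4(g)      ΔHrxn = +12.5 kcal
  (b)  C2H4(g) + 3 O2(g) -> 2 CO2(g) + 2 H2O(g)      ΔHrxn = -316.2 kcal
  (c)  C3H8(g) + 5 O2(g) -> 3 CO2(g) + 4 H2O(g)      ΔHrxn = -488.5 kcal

ΔHrxn = -168.9 kcal

(a) reversed and × 2: (-2)·(+12.5) = -25.0 kcal
(b) × 2: (2)·(-316.2) = -632.4 kcal
(c) reversed: +488.5 kcal
Since enthalpy is a state function, ΔHrxn = (-2)·(+12.5) + (2)·(-316.2) + (-1)·(-488.5) = -168.9 kcal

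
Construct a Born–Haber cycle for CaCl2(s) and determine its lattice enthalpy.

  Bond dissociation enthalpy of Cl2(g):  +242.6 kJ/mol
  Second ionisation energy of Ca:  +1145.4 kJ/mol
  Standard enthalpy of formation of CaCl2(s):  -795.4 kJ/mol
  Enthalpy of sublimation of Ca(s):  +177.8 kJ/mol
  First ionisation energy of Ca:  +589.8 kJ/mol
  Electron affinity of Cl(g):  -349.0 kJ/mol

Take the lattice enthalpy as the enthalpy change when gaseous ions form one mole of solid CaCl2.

U = -2253.0 kJ/mol

ΔHf° = 1·ΔHsub + 1·(ΣIE) + 1·D(Cl2) + 2·EA + U
-795.4 = 1·(+177.8) + 1·(+1735.2) + 1·(+242.6) + 2·(-349.0) + U
U = -795.4 − (+1457.6) = -2253.0 kJ/mol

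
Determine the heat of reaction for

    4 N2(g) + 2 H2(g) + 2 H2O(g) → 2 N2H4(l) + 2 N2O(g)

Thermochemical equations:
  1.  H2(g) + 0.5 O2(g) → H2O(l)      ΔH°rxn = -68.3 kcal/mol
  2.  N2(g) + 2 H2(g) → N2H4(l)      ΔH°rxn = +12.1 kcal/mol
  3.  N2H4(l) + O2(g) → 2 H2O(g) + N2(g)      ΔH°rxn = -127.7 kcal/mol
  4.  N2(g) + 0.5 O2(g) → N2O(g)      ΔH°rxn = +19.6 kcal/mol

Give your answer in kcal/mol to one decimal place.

ΔH°rxn = 179.0 kcal/mol

eq. 1: not needed.
eq. 2 as written: +12.1 kcal/mol
eq. 3 reversed: +127.7 kcal/mol
eq. 4 × 2: (2)·(+19.6) = +39.2 kcal/mol
By Hess's law, ΔH°rxn = (1)·(+12.1) + (-1)·(-127.7) + (2)·(+19.6) = 179.0 kcal/mol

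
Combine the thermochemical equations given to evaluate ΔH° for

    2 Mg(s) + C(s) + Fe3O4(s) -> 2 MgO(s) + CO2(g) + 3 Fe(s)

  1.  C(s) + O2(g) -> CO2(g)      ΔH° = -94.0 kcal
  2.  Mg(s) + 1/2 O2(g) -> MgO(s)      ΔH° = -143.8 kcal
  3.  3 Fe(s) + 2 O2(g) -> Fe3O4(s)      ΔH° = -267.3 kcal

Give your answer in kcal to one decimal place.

eq. 1 as written: -94.0 kcal
eq. 2 × 2: (2)·(-143.8) = -287.6 kcal
eq. 3 reversed: +267.3 kcal
Summing the manipulated equations, ΔH° = (1)·(-94.0) + (2)·(-143.8) + (-1)·(-267.3) = -114.3 kcal

ΔH° = -114.3 kcal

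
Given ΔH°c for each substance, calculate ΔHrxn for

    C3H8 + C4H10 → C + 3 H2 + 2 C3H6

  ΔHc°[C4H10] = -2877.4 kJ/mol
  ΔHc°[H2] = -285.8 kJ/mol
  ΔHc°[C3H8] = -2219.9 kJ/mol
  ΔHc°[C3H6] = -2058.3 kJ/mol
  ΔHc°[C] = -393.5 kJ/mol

ΔHrxn = 270.2 kJ/mol

With combustion enthalpies, reactants minus products:
= [1·(-2219.9) + 1·(-2877.4)] − [1·(-393.5) + 3·(-285.8) + 2·(-2058.3)]
= 270.2 kJ/mol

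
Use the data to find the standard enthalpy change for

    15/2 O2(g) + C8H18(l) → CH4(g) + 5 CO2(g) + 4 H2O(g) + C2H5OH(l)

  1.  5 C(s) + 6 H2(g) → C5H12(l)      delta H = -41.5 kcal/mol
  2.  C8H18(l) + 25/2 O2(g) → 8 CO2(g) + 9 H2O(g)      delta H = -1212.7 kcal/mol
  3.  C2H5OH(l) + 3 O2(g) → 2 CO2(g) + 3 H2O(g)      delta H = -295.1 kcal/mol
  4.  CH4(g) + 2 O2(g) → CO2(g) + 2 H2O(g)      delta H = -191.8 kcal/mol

eq. 1: not needed (C(s) appears nowhere else).
eq. 2 as written (C8H18(l) already on the reactant side): -1212.7 kcal/mol
eq. 3 reversed (C2H5OH(l) must end up as a product): +295.1 kcal/mol
eq. 4 reversed (CH4(g) must end up as a product): +191.8 kcal/mol
delta H = (1)·(-1212.7) + (-1)·(-295.1) + (-1)·(-191.8) = -725.8 kcal/mol

delta H = -725.8 kcal/mol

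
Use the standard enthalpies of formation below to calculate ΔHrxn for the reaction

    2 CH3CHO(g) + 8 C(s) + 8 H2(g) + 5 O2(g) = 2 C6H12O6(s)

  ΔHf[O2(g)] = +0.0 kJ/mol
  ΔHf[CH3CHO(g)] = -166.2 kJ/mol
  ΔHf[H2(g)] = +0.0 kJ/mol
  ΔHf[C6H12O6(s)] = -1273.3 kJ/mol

Products: 2·(-1273.3) = -2546.6
Reactants: 2·(-166.2) + 8·(+0.0) + 8·(+0.0) + 5·(+0.0) = -332.4
ΔHrxn = (-2546.6) − (-332.4) = -2214.2 kJ/mol

ΔHrxn = -2214.2 kJ/mol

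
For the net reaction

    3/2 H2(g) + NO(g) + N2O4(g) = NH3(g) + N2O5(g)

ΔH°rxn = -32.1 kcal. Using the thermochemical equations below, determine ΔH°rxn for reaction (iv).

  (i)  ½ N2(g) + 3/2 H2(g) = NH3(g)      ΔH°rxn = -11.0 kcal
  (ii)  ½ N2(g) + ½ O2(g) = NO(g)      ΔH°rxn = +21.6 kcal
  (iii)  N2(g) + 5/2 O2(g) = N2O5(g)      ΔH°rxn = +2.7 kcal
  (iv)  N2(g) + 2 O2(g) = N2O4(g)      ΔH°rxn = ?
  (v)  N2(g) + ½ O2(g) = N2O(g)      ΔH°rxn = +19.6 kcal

ΔH°rxn = 2.2 kcal

(i) as written: -11.0 kcal
(ii) reversed: -21.6 kcal
(iii) as written: +2.7 kcal
(iv) reversed: contributes −x
(v): not needed.
-32.1 = (-11.0) + (-21.6) + (+2.7) − x
x = (-32.1 − (-29.9)) / (-1) = 2.2 kcal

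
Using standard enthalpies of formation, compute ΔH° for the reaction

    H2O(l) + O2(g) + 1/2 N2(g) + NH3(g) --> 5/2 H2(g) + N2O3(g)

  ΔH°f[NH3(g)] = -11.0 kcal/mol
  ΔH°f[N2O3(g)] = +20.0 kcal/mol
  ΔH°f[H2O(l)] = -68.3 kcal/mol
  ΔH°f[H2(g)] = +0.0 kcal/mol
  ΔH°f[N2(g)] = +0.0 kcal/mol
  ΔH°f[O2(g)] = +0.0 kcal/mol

ΔH°rxn = Σ nΔHf°(products) − Σ nΔHf°(reactants).
Products: 5/2·(+0.0) + 1·(+20.0) = +20.0
Reactants: 1·(-68.3) + 1·(+0.0) + 1/2·(+0.0) + 1·(-11.0) = -79.3
ΔH° = (+20.0) − (-79.3) = 99.3 kcal/mol

ΔH° = 99.3 kcal/mol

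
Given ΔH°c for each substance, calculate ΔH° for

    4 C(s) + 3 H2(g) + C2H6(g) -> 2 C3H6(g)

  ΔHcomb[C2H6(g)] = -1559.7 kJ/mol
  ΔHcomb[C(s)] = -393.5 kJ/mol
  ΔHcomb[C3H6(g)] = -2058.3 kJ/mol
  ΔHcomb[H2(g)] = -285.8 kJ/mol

With combustion enthalpies, reactants minus products:
= [4·(-393.5) + 3·(-285.8) + 1·(-1559.7)] − [2·(-2058.3)]
= 125.5 kJ/mol

ΔH° = 125.5 kJ/mol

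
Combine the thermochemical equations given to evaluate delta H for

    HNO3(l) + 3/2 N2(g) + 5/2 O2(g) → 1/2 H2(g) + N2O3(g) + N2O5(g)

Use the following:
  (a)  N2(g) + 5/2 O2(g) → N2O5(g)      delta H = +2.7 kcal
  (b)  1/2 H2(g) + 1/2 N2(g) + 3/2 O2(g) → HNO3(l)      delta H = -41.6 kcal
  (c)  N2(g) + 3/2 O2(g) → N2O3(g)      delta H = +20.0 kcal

delta H = 64.3 kcal

(a) as written (N2O5(g) already on the product side): +2.7 kcal
(b) reversed (HNO3(l) must end up as a reactant): +41.6 kcal
(c) as written (N2O3(g) already on the product side): +20.0 kcal
delta H = (1)·(+2.7) + (-1)·(-41.6) + (1)·(+20.0) = 64.3 kcal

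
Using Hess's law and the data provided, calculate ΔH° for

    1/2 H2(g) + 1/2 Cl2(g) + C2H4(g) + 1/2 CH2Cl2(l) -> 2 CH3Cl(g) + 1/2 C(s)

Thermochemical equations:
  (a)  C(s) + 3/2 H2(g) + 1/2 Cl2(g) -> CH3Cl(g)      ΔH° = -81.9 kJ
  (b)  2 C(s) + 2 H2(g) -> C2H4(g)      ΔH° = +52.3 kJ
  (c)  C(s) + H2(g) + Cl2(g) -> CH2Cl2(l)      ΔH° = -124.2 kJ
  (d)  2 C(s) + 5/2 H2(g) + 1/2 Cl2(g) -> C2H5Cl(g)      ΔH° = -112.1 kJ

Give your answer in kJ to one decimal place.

ΔH° = -154.0 kJ

(a) × 2: (2)·(-81.9) = -163.8 kJ
(b) reversed: -52.3 kJ
(c) reversed and × 1/2: (-1/2)·(-124.2) = +62.1 kJ
(d): not needed.
Combining the equations, ΔH° = (2)·(-81.9) + (-1)·(+52.3) + (-1/2)·(-124.2) = -154.0 kJ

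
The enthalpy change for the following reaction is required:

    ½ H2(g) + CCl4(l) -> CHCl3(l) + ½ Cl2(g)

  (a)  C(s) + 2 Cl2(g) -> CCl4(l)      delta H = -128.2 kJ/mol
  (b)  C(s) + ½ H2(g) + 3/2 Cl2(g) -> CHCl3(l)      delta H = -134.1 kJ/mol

(a) reversed: +128.2 kJ/mol
(b) as written: -134.1 kJ/mol
delta H = (+128.2) + (-134.1) = -5.9 kJ/mol

delta H = -5.9 kJ/mol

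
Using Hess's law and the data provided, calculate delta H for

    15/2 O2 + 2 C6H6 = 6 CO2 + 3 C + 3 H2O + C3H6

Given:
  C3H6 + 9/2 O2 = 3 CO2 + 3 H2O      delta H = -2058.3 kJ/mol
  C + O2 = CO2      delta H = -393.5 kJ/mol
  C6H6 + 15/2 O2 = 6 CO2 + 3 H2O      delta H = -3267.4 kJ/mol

equation 1 reversed: +2058.3 kJ/mol
equation 2 reversed and × 3: (-3)·(-393.5) = +1180.5 kJ/mol
equation 3 × 2: (2)·(-3267.4) = -6534.8 kJ/mol
delta H = (-1)·(-2058.3) + (-3)·(-393.5) + (2)·(-3267.4) = -3296.0 kJ/mol

delta H = -3296.0 kJ/mol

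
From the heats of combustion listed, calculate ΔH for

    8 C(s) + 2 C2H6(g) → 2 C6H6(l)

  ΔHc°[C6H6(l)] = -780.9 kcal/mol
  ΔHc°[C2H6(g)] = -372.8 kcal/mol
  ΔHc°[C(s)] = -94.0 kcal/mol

Using ΔH = Σ nΔHc°(reactants) − Σ nΔHc°(products):
= [8·(-94.0) + 2·(-372.8)] − [2·(-780.9)]
= 64.2 kcal/mol

ΔH = 64.2 kcal/mol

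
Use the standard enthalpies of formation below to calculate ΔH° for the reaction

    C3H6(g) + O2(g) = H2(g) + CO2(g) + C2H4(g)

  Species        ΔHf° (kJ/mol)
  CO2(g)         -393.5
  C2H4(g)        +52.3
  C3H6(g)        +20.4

Products: 1·(+0.0) + 1·(-393.5) + 1·(+52.3) = -341.2
Reactants: 1·(+20.4) + 1·(+0.0) = +20.4
ΔH° = (-341.2) − (+20.4) = -361.6 kJ/mol

ΔH° = -361.6 kJ/mol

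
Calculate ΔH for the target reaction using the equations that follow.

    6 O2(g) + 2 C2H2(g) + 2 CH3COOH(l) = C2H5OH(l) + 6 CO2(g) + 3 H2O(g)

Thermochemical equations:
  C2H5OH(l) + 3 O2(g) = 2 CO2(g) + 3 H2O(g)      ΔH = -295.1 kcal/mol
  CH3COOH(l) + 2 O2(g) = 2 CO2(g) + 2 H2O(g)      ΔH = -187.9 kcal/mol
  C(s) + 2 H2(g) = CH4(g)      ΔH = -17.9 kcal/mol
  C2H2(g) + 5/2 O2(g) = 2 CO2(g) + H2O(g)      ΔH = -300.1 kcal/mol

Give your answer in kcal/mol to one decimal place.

equation 1 reversed (reverse to put C2H5OH(l) on the product side): +295.1 kcal/mol
equation 2 × 2 (scale by 2 for the 2 CH3COOH(l)): (2)·(-187.9) = -375.8 kcal/mol
equation 3: not needed (C(s) appears nowhere else).
equation 4 × 2 (scale by 2 for the 2 C2H2(g)): (2)·(-300.1) = -600.2 kcal/mol
By Hess's law, ΔH = (+295.1) + (-375.8) + (-600.2) = -680.9 kcal/mol

ΔH = -680.9 kcal/mol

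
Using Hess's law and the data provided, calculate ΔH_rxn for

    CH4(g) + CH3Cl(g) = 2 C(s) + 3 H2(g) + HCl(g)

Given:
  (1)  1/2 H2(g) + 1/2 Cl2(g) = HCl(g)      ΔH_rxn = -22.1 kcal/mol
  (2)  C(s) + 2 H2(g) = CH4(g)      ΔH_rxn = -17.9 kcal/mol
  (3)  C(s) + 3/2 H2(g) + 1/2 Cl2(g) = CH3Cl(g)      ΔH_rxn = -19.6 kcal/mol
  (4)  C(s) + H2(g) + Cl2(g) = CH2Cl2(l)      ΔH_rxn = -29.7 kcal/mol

(1) as written: -22.1 kcal/mol
(2) reversed: +17.9 kcal/mol
(3) reversed: +19.6 kcal/mol
(4): not needed.
ΔH_rxn = (1)·(-22.1) + (-1)·(-17.9) + (-1)·(-19.6) = 15.4 kcal/mol

ΔH_rxn = 15.4 kcal/mol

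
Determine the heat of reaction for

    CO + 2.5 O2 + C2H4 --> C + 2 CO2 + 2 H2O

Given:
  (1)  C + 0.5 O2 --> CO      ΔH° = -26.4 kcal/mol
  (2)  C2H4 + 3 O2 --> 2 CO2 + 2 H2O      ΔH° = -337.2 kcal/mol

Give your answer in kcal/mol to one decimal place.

ΔH° = -310.8 kcal/mol

(1) reversed (reverse to put CO on the reactant side): +26.4 kcal/mol
(2) as written (C2H4 already on the reactant side): -337.2 kcal/mol
Since enthalpy is a state function, ΔH° = (+26.4) + (-337.2) = -310.8 kcal/mol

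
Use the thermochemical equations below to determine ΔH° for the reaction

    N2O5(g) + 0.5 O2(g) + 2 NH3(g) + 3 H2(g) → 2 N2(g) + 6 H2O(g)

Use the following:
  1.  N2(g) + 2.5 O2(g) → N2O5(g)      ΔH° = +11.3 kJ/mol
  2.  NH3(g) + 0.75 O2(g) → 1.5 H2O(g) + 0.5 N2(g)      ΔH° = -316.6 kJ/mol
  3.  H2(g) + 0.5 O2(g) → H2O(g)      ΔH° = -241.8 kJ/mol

ΔH° = -1369.9 kJ/mol

eq. 1 reversed: -11.3 kJ/mol
eq. 2 × 2: (2)·(-316.6) = -633.2 kJ/mol
eq. 3 × 3: (3)·(-241.8) = -725.4 kJ/mol
Combining the equations, ΔH° = (-1)·(+11.3) + (2)·(-316.6) + (3)·(-241.8) = -1369.9 kJ/mol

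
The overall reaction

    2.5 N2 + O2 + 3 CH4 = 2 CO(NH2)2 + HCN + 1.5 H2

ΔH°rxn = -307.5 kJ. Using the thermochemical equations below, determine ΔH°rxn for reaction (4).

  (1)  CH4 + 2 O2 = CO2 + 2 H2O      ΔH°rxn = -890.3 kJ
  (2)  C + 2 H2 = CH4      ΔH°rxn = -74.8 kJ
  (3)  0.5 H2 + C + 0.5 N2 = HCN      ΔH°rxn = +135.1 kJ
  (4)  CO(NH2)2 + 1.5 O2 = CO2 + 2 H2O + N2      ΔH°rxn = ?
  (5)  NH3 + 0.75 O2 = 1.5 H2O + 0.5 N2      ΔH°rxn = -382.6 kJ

ΔH°rxn = -631.6 kJ

(1) × 2: (2)·(-890.3) = -1780.6 kJ
(2) reversed: +74.8 kJ
(3) as written (HCN already on the product side): +135.1 kJ
(4) reversed and × 2 (CO(NH2)2 must end up as a product; scale by 2 for the 2 CO(NH2)2): contributes −2·x
(5): not needed (NH3 appears nowhere else).
-307.5 = (-1780.6) + (+74.8) + (+135.1) − 2·x
x = (-307.5 − (-1570.7)) / (-2) = -631.6 kJ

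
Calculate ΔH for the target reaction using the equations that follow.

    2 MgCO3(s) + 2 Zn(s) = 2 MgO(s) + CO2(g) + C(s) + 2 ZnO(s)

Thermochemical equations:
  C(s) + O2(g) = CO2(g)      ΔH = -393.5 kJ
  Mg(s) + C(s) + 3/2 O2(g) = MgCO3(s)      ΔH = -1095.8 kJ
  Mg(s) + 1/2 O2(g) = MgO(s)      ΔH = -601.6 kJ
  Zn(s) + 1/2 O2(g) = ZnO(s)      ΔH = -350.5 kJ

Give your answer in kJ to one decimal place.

equation 1 as written: -393.5 kJ
equation 2 reversed and × 2: (-2)·(-1095.8) = +2191.6 kJ
equation 3 × 2: (2)·(-601.6) = -1203.2 kJ
equation 4 × 2: (2)·(-350.5) = -701.0 kJ
Combining the equations, ΔH = (1)·(-393.5) + (-2)·(-1095.8) + (2)·(-601.6) + (2)·(-350.5) = -106.1 kJ

ΔH = -106.1 kJ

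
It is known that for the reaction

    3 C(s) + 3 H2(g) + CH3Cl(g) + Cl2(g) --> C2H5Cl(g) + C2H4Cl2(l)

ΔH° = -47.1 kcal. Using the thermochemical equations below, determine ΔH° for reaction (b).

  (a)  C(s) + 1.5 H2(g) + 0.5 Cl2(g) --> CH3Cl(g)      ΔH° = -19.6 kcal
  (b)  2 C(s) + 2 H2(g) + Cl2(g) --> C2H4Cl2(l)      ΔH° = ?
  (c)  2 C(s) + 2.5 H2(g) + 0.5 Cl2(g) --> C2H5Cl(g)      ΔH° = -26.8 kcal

(a) reversed: +19.6 kcal
(b) as written: contributes x
(c) as written: -26.8 kcal
-47.1 = (+19.6) + (-26.8) + x
x = (-47.1 − (-7.2)) / (1) = -39.9 kcal

ΔH° = -39.9 kcal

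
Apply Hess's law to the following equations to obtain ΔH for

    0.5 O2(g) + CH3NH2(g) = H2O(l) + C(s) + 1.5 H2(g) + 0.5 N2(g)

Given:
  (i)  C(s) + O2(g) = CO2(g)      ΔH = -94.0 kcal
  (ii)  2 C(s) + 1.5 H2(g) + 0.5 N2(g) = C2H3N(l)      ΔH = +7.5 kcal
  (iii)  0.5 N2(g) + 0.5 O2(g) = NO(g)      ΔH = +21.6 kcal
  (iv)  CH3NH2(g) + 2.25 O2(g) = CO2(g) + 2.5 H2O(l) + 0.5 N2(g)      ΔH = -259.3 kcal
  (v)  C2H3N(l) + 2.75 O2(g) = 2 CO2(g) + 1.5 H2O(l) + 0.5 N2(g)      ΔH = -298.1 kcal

(i) as written: -94.0 kcal
(ii) reversed (H2(g) must end up as a product): -7.5 kcal
(iii): not needed (NO(g) appears nowhere else).
(iv) as written (CH3NH2(g) already on the reactant side): -259.3 kcal
(v) reversed: +298.1 kcal
Combining the equations, ΔH = (1)·(-94.0) + (-1)·(+7.5) + (1)·(-259.3) + (-1)·(-298.1) = -62.7 kcal

ΔH = -62.7 kcal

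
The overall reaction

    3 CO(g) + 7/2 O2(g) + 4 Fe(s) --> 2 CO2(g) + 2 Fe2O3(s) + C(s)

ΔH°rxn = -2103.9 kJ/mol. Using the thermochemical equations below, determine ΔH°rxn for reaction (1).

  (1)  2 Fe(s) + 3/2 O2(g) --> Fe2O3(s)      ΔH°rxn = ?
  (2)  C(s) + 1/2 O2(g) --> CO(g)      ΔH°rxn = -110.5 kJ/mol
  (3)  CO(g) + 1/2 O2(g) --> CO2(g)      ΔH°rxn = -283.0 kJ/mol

ΔH°rxn = -824.2 kJ/mol

(1) × 2: contributes 2·x
(2) reversed: +110.5 kJ/mol
(3) × 2: (2)·(-283.0) = -566.0 kJ/mol
-2103.9 = (+110.5) + (-566.0) + 2·x
x = (-2103.9 − (-455.5)) / (2) = -824.2 kJ/mol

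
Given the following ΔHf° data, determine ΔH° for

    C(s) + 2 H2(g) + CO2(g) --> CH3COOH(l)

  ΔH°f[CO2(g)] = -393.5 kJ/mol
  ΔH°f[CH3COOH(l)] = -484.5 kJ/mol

ΔH°rxn = Σ nΔHf°(products) − Σ nΔHf°(reactants).
Products: 1·(-484.5) = -484.5
Reactants: 1·(+0.0) + 2·(+0.0) + 1·(-393.5) = -393.5
ΔH° = (-484.5) − (-393.5) = -91.0 kJ/mol

ΔH° = -91.0 kJ/mol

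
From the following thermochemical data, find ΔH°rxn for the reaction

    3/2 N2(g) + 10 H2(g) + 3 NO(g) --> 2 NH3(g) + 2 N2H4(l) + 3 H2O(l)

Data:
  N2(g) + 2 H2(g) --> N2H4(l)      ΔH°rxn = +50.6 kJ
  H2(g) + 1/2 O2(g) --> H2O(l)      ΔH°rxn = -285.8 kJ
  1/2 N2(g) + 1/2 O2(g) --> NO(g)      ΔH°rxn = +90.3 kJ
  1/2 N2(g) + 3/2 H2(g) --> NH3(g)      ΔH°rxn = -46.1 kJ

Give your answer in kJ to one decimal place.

ΔH°rxn = -1119.3 kJ

equation 1 × 2 (scale by 2 for the 2 N2H4(l)): (2)·(+50.6) = +101.2 kJ
equation 2 × 3 (×3 to match 3 H2O(l) in the target): (3)·(-285.8) = -857.4 kJ
equation 3 reversed and × 3 (reverse to put NO(g) on the reactant side; scale by 3 for the 3 NO(g)): (-3)·(+90.3) = -270.9 kJ
equation 4 × 2 (×2 to match 2 NH3(g) in the target): (2)·(-46.1) = -92.2 kJ
Since enthalpy is a state function, ΔH°rxn = (2)·(+50.6) + (3)·(-285.8) + (-3)·(+90.3) + (2)·(-46.1) = -1119.3 kJ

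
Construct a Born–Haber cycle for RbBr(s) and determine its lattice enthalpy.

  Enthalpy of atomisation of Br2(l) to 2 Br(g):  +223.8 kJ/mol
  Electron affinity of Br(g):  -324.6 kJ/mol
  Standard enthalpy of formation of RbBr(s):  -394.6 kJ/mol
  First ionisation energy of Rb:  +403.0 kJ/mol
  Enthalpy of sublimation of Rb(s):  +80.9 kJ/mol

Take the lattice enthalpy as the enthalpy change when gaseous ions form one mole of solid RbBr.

U = -665.8 kJ/mol

ΔHf° = 1·ΔHsub + 1·(ΣIE) + 1/2·D(Br2) + 1·EA + U
-394.6 = 1·(+80.9) + 1·(+403.0) + 1/2·(+223.8) + 1·(-324.6) + U
U = -394.6 − (+271.2) = -665.8 kJ/mol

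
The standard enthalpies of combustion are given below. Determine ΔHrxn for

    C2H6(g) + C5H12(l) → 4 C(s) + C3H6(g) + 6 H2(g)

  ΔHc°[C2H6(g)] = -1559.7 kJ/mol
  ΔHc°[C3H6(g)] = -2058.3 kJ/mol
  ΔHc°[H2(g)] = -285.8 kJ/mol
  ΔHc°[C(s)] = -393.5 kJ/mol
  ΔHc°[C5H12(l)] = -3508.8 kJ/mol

ΔHrxn = 278.6 kJ/mol

With combustion enthalpies, reactants minus products:
= [1·(-1559.7) + 1·(-3508.8)] − [4·(-393.5) + 1·(-2058.3) + 6·(-285.8)]
= 278.6 kJ/mol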